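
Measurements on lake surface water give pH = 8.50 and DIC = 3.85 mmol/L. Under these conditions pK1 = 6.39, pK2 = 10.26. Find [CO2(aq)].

α₀ = 1 / (1 + K1/[H⁺] + K1K2/[H⁺]²) = 1 / (1 + 10^+2.11 + 10^+0.35)
   = 1 / (1 + 128.82 + 2.2387) = 1/132.06 = 0.007572
[CO2*] = α₀ × DIC = 0.007572 × 3.85 = 0.0292 mmol/L

[CO2*] = 0.0292 mmol/L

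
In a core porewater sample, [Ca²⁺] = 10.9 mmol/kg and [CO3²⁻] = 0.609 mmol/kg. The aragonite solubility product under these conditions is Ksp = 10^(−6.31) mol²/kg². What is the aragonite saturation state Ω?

Ω = 13.6

Ksp = 10^(−6.31) = 4.898×10^-7
Ω = [Ca²⁺][CO3²⁻]/Ksp = (10.9×10^-3)(0.609×10^-3) / 4.898×10^-7 = 13.6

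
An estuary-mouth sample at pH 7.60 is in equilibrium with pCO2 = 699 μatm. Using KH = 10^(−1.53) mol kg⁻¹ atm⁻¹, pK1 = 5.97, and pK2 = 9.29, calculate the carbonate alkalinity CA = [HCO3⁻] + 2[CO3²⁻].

[CO2*] = KH · pCO2 = 10^(−1.53) × 699×10^-6 = 2.063×10^-5 mol/kg
α₀ = 1/(1 + K1/[H⁺] + K1K2/[H⁺]²) = 1/(1 + 10^+1.63 + 10^-0.06) = 0.02246
DIC = [CO2*]/α₀ = 2.063×10^-5 / 0.02246 = 0.9186 mmol/kg
CA = (α₁ + 2α₂)·DIC = (0.9580 + 2×0.01956) × 0.9186 = 0.916 mmol/kg

CA = 0.916 mmol/kg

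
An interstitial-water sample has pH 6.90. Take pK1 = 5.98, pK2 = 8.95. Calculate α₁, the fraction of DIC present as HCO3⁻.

α₁ = 0.886

α₁ = 1 / (1 + [H⁺]/K1 + K2/[H⁺]) = 1 / (1 + 10^-0.92 + 10^-2.05)
   = 1 / (1 + 0.12023 + 0.0089125) = 1/1.1291 = 0.8856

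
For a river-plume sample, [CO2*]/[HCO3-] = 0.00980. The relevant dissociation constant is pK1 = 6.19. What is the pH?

pH = 8.20

From K1 = [H⁺][HCO3-]/[CO2*]:  pH = pK1 − log₁₀([CO2*]/[HCO3-])
log₁₀(0.00980) = -2.009
pH = 6.19 − (-2.009) = 8.20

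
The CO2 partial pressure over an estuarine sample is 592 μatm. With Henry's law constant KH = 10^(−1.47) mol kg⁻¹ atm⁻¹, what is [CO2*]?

KH = 10^(−1.47) = 3.388×10^-2 mol kg⁻¹ atm⁻¹
[CO2*] = KH · pCO2 = 3.388×10^-2 × 592×10^-6 atm = 2.01×10^-5 mol/kg

[CO2*] = 20.1 μmol/kg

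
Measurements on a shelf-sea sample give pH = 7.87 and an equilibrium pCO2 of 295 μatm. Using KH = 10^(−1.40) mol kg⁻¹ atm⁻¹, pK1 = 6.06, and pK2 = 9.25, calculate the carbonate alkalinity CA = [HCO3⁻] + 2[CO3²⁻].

[CO2*] = KH · pCO2 = 10^(−1.40) × 295×10^-6 = 1.174×10^-5 mol/kg
α₀ = 1/(1 + K1/[H⁺] + K1K2/[H⁺]²) = 1/(1 + 10^+1.81 + 10^+0.43) = 0.01465
DIC = [CO2*]/α₀ = 1.174×10^-5 / 0.01465 = 0.8016 mmol/kg
CA = (α₁ + 2α₂)·DIC = (0.9459 + 2×0.03943) × 0.8016 = 0.821 mmol/kg

CA = 0.821 mmol/kg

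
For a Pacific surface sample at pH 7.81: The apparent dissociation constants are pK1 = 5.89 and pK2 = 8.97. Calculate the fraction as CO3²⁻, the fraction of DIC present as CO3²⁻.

α₂ = 0.0640

α₂ = 1 / (1 + [H⁺]/K2 + [H⁺]²/(K1K2)) = 1 / (1 + 10^+1.16 + 10^-0.76)
   = 1 / (1 + 14.454 + 0.17378) = 1/15.628 = 0.06399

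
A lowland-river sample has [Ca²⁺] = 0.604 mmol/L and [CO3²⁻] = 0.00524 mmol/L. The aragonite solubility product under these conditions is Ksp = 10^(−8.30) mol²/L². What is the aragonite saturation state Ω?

Ω = 0.631

Ksp = 10^(−8.30) = 5.012×10^-9
Ω = [Ca²⁺][CO3²⁻]/Ksp = (0.604×10^-3)(0.00524×10^-3) / 5.012×10^-9 = 0.631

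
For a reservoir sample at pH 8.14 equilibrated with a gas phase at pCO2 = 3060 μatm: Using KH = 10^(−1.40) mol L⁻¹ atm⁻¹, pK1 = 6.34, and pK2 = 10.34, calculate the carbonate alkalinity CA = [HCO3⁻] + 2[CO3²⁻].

[CO2*] = KH · pCO2 = 10^(−1.40) × 3060×10^-6 = 1.218×10^-4 mol/L
α₀ = 1/(1 + K1/[H⁺] + K1K2/[H⁺]²) = 1/(1 + 10^+1.80 + 10^-0.40) = 0.01551
DIC = [CO2*]/α₀ = 1.218×10^-4 / 0.01551 = 7.857 mmol/L
CA = (α₁ + 2α₂)·DIC = (0.9783 + 2×0.006173) × 7.857 = 7.78 mmol/L

CA = 7.78 mmol/L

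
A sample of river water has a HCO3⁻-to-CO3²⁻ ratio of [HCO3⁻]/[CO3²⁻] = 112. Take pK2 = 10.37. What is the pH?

From K2 = [H⁺][CO3²⁻]/[HCO3⁻]:  pH = pK2 − log₁₀([HCO3⁻]/[CO3²⁻])
log₁₀(112) = +2.049
pH = 10.37 − (+2.049) = 8.32

pH = 8.32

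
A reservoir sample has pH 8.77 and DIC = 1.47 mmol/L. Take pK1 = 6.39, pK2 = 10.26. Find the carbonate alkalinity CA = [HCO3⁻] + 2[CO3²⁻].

CA = [HCO3⁻] + 2[CO3²⁻] = (α₁ + 2α₂)·DIC
At pH 8.77: [H⁺]/K1 = 10^-2.38 = 0.0041687, K2/[H⁺] = 10^-1.49 = 0.032359
α₁ = 1/(1 + 0.0041687 + 0.032359) = 1/1.0365 = 0.9648; α₂ = α₁·K2/[H⁺] = 0.03122
α₁ + 2α₂ = 1.0272
CA = 1.0272 × 1.47 = 1.51 mmol/L

CA = 1.51 mmol/L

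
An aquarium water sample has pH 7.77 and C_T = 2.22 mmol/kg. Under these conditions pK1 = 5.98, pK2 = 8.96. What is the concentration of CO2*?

α₀ = 1 / (1 + K1/[H⁺] + K1K2/[H⁺]²) = 1 / (1 + 10^+1.79 + 10^+0.60)
   = 1 / (1 + 61.660 + 3.9811) = 1/66.641 = 0.01501
[CO2*] = α₀ × DIC = 0.01501 × 2.22 = 0.0333 mmol/kg

[CO2*] = 0.0333 mmol/kg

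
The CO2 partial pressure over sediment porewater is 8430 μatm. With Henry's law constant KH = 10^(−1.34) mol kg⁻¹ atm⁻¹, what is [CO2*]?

[CO2*] = 385 μmol/kg

KH = 10^(−1.34) = 4.571×10^-2 mol kg⁻¹ atm⁻¹
[CO2*] = KH · pCO2 = 4.571×10^-2 × 8430×10^-6 atm = 3.85×10^-4 mol/kg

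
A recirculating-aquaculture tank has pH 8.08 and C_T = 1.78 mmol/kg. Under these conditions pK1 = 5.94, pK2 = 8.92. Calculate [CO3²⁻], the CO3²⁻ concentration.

[CO3²⁻] = 0.223 mmol/kg

α₂ = 1 / (1 + [H⁺]/K2 + [H⁺]²/(K1K2)) = 1 / (1 + 10^+0.84 + 10^-1.30)
   = 1 / (1 + 6.9183 + 0.050119) = 1/7.9684 = 0.1255
[CO3²⁻] = α₂ × DIC = 0.1255 × 1.78 = 0.223 mmol/kg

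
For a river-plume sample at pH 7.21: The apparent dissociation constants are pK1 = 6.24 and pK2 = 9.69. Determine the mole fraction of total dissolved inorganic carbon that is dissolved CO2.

α₀ = 0.0965

α₀ = 1 / (1 + K1/[H⁺] + K1K2/[H⁺]²) = 1 / (1 + 10^+0.97 + 10^-1.51)
   = 1 / (1 + 9.3325 + 0.030903) = 1/10.363 = 0.09649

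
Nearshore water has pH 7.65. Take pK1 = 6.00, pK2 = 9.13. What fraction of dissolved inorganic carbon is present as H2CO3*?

α₀ = 1 / (1 + K1/[H⁺] + K1K2/[H⁺]²) = 1 / (1 + 10^+1.65 + 10^+0.17)
   = 1 / (1 + 44.668 + 1.4791) = 1/47.147 = 0.02121

α₀ = 0.0212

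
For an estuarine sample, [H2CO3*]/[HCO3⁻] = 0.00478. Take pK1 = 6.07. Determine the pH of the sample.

From K1 = [H⁺][HCO3⁻]/[H2CO3*]:  pH = pK1 − log₁₀([H2CO3*]/[HCO3⁻])
log₁₀(0.00478) = -2.321
pH = 6.07 − (-2.321) = 8.39

pH = 8.39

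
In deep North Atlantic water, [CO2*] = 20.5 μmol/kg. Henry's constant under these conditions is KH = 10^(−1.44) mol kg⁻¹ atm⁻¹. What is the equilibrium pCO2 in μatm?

KH = 10^(−1.44) = 3.631×10^-2 mol kg⁻¹ atm⁻¹
pCO2 = [CO2*]/KH = 20.5×10^-6 / 3.631×10^-2 = 5.65×10^-4 atm = 565 μatm

pCO2 = 565 μatm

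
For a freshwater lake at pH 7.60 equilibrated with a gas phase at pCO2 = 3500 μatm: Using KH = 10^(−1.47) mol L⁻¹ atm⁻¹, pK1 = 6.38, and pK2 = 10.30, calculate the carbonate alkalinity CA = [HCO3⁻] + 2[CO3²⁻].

[CO2*] = KH · pCO2 = 10^(−1.47) × 3500×10^-6 = 1.186×10^-4 mol/L
α₀ = 1/(1 + K1/[H⁺] + K1K2/[H⁺]²) = 1/(1 + 10^+1.22 + 10^-1.48) = 0.05672
DIC = [CO2*]/α₀ = 1.186×10^-4 / 0.05672 = 2.091 mmol/L
CA = (α₁ + 2α₂)·DIC = (0.9414 + 2×0.001878) × 2.091 = 1.98 mmol/L

CA = 1.98 mmol/L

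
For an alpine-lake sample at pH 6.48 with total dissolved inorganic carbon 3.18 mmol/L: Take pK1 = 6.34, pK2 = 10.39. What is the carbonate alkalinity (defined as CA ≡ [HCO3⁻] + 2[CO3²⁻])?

CA = [HCO3⁻] + 2[CO3²⁻] = (α₁ + 2α₂)·DIC
At pH 6.48: [H⁺]/K1 = 10^-0.14 = 0.72444, K2/[H⁺] = 10^-3.91 = 0.00012303
α₁ = 1/(1 + 0.72444 + 0.00012303) = 1/1.7246 = 0.5799; α₂ = α₁·K2/[H⁺] = 7.134×10^-5
α₁ + 2α₂ = 0.5800
CA = 0.5800 × 3.18 = 1.84 mmol/L

CA = 1.84 mmol/L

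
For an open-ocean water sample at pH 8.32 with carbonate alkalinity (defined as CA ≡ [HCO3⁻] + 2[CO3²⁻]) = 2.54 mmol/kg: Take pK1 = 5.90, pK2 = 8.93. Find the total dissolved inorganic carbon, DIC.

CA = [HCO3⁻] + 2[CO3²⁻] = (α₁ + 2α₂)·DIC
At pH 8.32: [H⁺]/K1 = 10^-2.42 = 0.0038019, K2/[H⁺] = 10^-0.61 = 0.24547
α₁ = 1/(1 + 0.0038019 + 0.24547) = 1/1.2493 = 0.8005; α₂ = α₁·K2/[H⁺] = 0.1965
α₁ + 2α₂ = 1.1934
DIC = CA / (α₁ + 2α₂) = 2.54 / 1.1934 = 2.13 mmol/kg

DIC = 2.13 mmol/kg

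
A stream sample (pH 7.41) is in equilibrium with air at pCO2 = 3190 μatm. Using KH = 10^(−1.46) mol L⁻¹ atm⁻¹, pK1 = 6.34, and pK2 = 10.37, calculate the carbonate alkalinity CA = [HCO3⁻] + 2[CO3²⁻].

CA = 1.30 mmol/L

[CO2*] = KH · pCO2 = 10^(−1.46) × 3190×10^-6 = 1.106×10^-4 mol/L
α₀ = 1/(1 + K1/[H⁺] + K1K2/[H⁺]²) = 1/(1 + 10^+1.07 + 10^-1.89) = 0.07836
DIC = [CO2*]/α₀ = 1.106×10^-4 / 0.07836 = 1.412 mmol/L
CA = (α₁ + 2α₂)·DIC = (0.9206 + 2×0.001009) × 1.412 = 1.30 mmol/L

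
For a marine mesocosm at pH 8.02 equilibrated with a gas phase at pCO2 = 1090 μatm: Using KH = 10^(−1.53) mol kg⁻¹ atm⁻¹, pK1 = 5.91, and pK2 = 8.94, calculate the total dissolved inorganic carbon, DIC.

DIC = 4.67 mmol/kg

[CO2*] = KH · pCO2 = 10^(−1.53) × 1090×10^-6 = 3.217×10^-5 mol/kg
α₀ = 1/(1 + K1/[H⁺] + K1K2/[H⁺]²) = 1/(1 + 10^+2.11 + 10^+1.19) = 0.006882
DIC = [CO2*]/α₀ = 3.217×10^-5 / 0.006882 = 4.67 mmol/kg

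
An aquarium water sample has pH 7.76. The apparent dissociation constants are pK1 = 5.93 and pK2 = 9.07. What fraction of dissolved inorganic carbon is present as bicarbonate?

α₁ = 0.940

α₁ = 1 / (1 + [H⁺]/K1 + K2/[H⁺]) = 1 / (1 + 10^-1.83 + 10^-1.31)
   = 1 / (1 + 0.014791 + 0.048978) = 1/1.0638 = 0.9401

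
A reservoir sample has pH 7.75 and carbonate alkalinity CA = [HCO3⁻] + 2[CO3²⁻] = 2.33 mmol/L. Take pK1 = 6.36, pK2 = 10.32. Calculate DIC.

DIC = 2.42 mmol/L

CA = [HCO3⁻] + 2[CO3²⁻] = (α₁ + 2α₂)·DIC
At pH 7.75: [H⁺]/K1 = 10^-1.39 = 0.040738, K2/[H⁺] = 10^-2.57 = 0.0026915
α₁ = 1/(1 + 0.040738 + 0.0026915) = 1/1.0434 = 0.9584; α₂ = α₁·K2/[H⁺] = 0.002580
α₁ + 2α₂ = 0.9635
DIC = CA / (α₁ + 2α₂) = 2.33 / 0.9635 = 2.42 mmol/L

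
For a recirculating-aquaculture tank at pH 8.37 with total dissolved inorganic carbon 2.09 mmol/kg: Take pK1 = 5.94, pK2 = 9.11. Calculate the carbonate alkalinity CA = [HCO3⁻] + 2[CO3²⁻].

CA = 2.40 mmol/kg

CA = [HCO3⁻] + 2[CO3²⁻] = (α₁ + 2α₂)·DIC
At pH 8.37: [H⁺]/K1 = 10^-2.43 = 0.0037154, K2/[H⁺] = 10^-0.74 = 0.18197
α₁ = 1/(1 + 0.0037154 + 0.18197) = 1/1.1857 = 0.8434; α₂ = α₁·K2/[H⁺] = 0.1535
α₁ + 2α₂ = 1.1503
CA = 1.1503 × 2.09 = 2.40 mmol/kg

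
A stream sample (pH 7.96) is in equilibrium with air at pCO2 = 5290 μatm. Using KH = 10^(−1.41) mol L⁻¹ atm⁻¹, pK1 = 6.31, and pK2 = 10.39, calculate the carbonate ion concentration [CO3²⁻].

[CO3²⁻] = 0.0342 mmol/L

[CO2*] = KH · pCO2 = 10^(−1.41) × 5290×10^-6 = 2.058×10^-4 mol/L
α₀ = 1/(1 + K1/[H⁺] + K1K2/[H⁺]²) = 1/(1 + 10^+1.65 + 10^-0.78) = 0.02182
DIC = [CO2*]/α₀ = 2.058×10^-4 / 0.02182 = 9.433 mmol/L
[CO3²⁻] = α₂·DIC; α₂ = 0.003621, so [CO3²⁻] = 0.003621 × 9.433 = 0.0342 mmol/L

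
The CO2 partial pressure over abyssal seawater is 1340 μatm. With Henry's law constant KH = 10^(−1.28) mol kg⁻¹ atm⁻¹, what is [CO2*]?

[CO2*] = 70.3 μmol/kg

KH = 10^(−1.28) = 5.248×10^-2 mol kg⁻¹ atm⁻¹
[CO2*] = KH · pCO2 = 5.248×10^-2 × 1340×10^-6 atm = 7.03×10^-5 mol/kg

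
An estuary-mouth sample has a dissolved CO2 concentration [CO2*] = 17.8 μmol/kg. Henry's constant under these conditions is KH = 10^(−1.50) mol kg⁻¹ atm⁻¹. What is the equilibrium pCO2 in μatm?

pCO2 = 563 μatm

KH = 10^(−1.50) = 3.162×10^-2 mol kg⁻¹ atm⁻¹
pCO2 = [CO2*]/KH = 17.8×10^-6 / 3.162×10^-2 = 5.63×10^-4 atm = 563 μatm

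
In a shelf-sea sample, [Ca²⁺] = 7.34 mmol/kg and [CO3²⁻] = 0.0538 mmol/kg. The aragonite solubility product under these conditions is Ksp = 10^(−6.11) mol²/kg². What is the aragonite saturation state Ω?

Ω = 0.509

Ksp = 10^(−6.11) = 7.762×10^-7
Ω = [Ca²⁺][CO3²⁻]/Ksp = (7.34×10^-3)(0.0538×10^-3) / 7.762×10^-7 = 0.509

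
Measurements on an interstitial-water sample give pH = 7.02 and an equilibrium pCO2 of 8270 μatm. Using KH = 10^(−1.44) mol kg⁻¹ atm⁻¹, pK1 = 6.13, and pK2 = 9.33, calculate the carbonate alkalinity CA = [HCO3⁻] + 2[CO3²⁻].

CA = 2.35 mmol/kg

[CO2*] = KH · pCO2 = 10^(−1.44) × 8270×10^-6 = 3.003×10^-4 mol/kg
α₀ = 1/(1 + K1/[H⁺] + K1K2/[H⁺]²) = 1/(1 + 10^+0.89 + 10^-1.42) = 0.1136
DIC = [CO2*]/α₀ = 3.003×10^-4 / 0.1136 = 2.642 mmol/kg
CA = (α₁ + 2α₂)·DIC = (0.8820 + 2×0.004320) × 2.642 = 2.35 mmol/kg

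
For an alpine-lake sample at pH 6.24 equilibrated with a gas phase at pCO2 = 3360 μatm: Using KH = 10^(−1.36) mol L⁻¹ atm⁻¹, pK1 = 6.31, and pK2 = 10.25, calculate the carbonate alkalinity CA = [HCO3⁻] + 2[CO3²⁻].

CA = 0.125 mmol/L

[CO2*] = KH · pCO2 = 10^(−1.36) × 3360×10^-6 = 1.467×10^-4 mol/L
α₀ = 1/(1 + K1/[H⁺] + K1K2/[H⁺]²) = 1/(1 + 10^-0.07 + 10^-4.08) = 0.5402
DIC = [CO2*]/α₀ = 1.467×10^-4 / 0.5402 = 0.2715 mmol/L
CA = (α₁ + 2α₂)·DIC = (0.4598 + 2×4.493×10^-5) × 0.2715 = 0.125 mmol/L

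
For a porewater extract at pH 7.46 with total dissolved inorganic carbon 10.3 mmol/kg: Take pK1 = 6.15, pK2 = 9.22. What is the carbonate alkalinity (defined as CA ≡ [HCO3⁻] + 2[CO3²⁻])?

CA = 9.99 mmol/kg

CA = [HCO3⁻] + 2[CO3²⁻] = (α₁ + 2α₂)·DIC
At pH 7.46: [H⁺]/K1 = 10^-1.31 = 0.048978, K2/[H⁺] = 10^-1.76 = 0.017378
α₁ = 1/(1 + 0.048978 + 0.017378) = 1/1.0664 = 0.9378; α₂ = α₁·K2/[H⁺] = 0.01630
α₁ + 2α₂ = 0.9704
CA = 0.9704 × 10.3 = 9.99 mmol/kg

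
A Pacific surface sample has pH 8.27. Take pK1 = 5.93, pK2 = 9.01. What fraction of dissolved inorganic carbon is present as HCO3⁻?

α₁ = 1 / (1 + [H⁺]/K1 + K2/[H⁺]) = 1 / (1 + 10^-2.34 + 10^-0.74)
   = 1 / (1 + 0.0045709 + 0.18197) = 1/1.1865 = 0.8428

α₁ = 0.843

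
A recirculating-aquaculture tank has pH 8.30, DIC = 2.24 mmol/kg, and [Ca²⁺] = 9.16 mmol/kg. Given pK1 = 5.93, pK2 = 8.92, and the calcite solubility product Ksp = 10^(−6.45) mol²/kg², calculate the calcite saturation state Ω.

α₂ = 1 / (1 + [H⁺]/K2 + [H⁺]²/(K1K2)) = 1 / (1 + 10^+0.62 + 10^-1.75)
   = 1 / (1 + 4.1687 + 0.017783) = 1/5.1865 = 0.1928
[CO3²⁻] = α₂ × DIC = 0.1928 × 2.24 = 0.4319 mmol/kg
Ksp = 10^(−6.45) = 3.548×10^-7
Ω = [Ca²⁺][CO3²⁻]/Ksp = (9.16×10^-3)(4.319×10^-4) / 3.548×10^-7 = 11.1

Ω = 11.1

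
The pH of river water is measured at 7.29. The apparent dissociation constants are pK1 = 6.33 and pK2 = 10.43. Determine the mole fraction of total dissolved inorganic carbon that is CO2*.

α₀ = 0.0987

α₀ = 1 / (1 + K1/[H⁺] + K1K2/[H⁺]²) = 1 / (1 + 10^+0.96 + 10^-2.18)
   = 1 / (1 + 9.1201 + 0.0066069) = 1/10.127 = 0.09875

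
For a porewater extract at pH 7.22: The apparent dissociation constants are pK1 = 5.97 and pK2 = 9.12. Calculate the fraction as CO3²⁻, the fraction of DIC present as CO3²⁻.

α₂ = 1 / (1 + [H⁺]/K2 + [H⁺]²/(K1K2)) = 1 / (1 + 10^+1.90 + 10^+0.65)
   = 1 / (1 + 79.433 + 4.4668) = 1/84.900 = 0.01178

α₂ = 0.0118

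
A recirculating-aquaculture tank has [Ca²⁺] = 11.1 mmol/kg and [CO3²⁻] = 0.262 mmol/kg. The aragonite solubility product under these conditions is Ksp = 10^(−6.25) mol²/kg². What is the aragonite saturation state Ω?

Ω = 5.17

Ksp = 10^(−6.25) = 5.623×10^-7
Ω = [Ca²⁺][CO3²⁻]/Ksp = (11.1×10^-3)(0.262×10^-3) / 5.623×10^-7 = 5.17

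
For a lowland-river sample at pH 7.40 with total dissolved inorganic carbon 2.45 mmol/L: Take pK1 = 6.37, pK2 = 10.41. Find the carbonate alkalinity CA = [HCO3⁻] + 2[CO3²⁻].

CA = [HCO3⁻] + 2[CO3²⁻] = (α₁ + 2α₂)·DIC
At pH 7.40: [H⁺]/K1 = 10^-1.03 = 0.093325, K2/[H⁺] = 10^-3.01 = 0.00097724
α₁ = 1/(1 + 0.093325 + 0.00097724) = 1/1.0943 = 0.9138; α₂ = α₁·K2/[H⁺] = 0.0008930
α₁ + 2α₂ = 0.9156
CA = 0.9156 × 2.45 = 2.24 mmol/L

CA = 2.24 mmol/L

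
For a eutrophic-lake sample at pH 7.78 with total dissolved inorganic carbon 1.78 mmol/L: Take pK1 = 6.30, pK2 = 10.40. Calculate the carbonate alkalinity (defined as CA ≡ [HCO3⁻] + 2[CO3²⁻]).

CA = [HCO3⁻] + 2[CO3²⁻] = (α₁ + 2α₂)·DIC
At pH 7.78: [H⁺]/K1 = 10^-1.48 = 0.033113, K2/[H⁺] = 10^-2.62 = 0.0023988
α₁ = 1/(1 + 0.033113 + 0.0023988) = 1/1.0355 = 0.9657; α₂ = α₁·K2/[H⁺] = 0.002317
α₁ + 2α₂ = 0.9703
CA = 0.9703 × 1.78 = 1.73 mmol/L

CA = 1.73 mmol/L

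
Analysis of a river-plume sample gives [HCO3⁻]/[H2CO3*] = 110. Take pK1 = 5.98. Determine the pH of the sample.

pH = 8.02

From K1 = [H⁺][HCO3⁻]/[H2CO3*]:  pH = pK1 + log₁₀([HCO3⁻]/[H2CO3*])
log₁₀(110) = +2.041
pH = 5.98 + (+2.041) = 8.02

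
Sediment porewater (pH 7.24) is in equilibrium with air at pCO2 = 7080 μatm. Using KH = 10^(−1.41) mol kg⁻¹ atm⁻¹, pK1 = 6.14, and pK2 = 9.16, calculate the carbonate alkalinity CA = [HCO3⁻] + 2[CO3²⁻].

[CO2*] = KH · pCO2 = 10^(−1.41) × 7080×10^-6 = 2.754×10^-4 mol/kg
α₀ = 1/(1 + K1/[H⁺] + K1K2/[H⁺]²) = 1/(1 + 10^+1.10 + 10^-0.82) = 0.07278
DIC = [CO2*]/α₀ = 2.754×10^-4 / 0.07278 = 3.785 mmol/kg
CA = (α₁ + 2α₂)·DIC = (0.9162 + 2×0.01102) × 3.785 = 3.55 mmol/kg

CA = 3.55 mmol/kg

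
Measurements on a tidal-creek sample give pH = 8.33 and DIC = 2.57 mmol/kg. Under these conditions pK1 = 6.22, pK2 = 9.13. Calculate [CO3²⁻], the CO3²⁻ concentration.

[CO3²⁻] = 0.349 mmol/kg

α₂ = 1 / (1 + [H⁺]/K2 + [H⁺]²/(K1K2)) = 1 / (1 + 10^+0.80 + 10^-1.31)
   = 1 / (1 + 6.3096 + 0.048978) = 1/7.3586 = 0.1359
[CO3²⁻] = α₂ × DIC = 0.1359 × 2.57 = 0.349 mmol/kg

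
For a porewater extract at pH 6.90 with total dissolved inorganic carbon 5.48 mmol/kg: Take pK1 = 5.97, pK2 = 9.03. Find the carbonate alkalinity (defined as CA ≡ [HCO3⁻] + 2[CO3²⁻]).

CA = [HCO3⁻] + 2[CO3²⁻] = (α₁ + 2α₂)·DIC
At pH 6.90: [H⁺]/K1 = 10^-0.93 = 0.11749, K2/[H⁺] = 10^-2.13 = 0.0074131
α₁ = 1/(1 + 0.11749 + 0.0074131) = 1/1.1249 = 0.8890; α₂ = α₁·K2/[H⁺] = 0.006590
α₁ + 2α₂ = 0.9021
CA = 0.9021 × 5.48 = 4.94 mmol/kg

CA = 4.94 mmol/kg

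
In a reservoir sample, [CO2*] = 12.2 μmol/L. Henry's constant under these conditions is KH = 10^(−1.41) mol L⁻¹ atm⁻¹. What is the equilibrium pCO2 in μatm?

pCO2 = 314 μatm

KH = 10^(−1.41) = 3.890×10^-2 mol L⁻¹ atm⁻¹
pCO2 = [CO2*]/KH = 12.2×10^-6 / 3.890×10^-2 = 3.14×10^-4 atm = 314 μatm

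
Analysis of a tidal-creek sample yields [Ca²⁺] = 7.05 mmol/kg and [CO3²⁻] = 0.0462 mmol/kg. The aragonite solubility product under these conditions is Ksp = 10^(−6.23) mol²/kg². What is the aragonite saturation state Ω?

Ω = 0.553

Ksp = 10^(−6.23) = 5.888×10^-7
Ω = [Ca²⁺][CO3²⁻]/Ksp = (7.05×10^-3)(0.0462×10^-3) / 5.888×10^-7 = 0.553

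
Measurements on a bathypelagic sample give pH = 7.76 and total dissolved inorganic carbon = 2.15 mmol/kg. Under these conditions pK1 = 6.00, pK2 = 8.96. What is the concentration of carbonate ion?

[CO3²⁻] = 0.126 mmol/kg

α₂ = 1 / (1 + [H⁺]/K2 + [H⁺]²/(K1K2)) = 1 / (1 + 10^+1.20 + 10^-0.56)
   = 1 / (1 + 15.849 + 0.27542) = 1/17.124 = 0.05840
[CO3²⁻] = α₂ × DIC = 0.05840 × 2.15 = 0.126 mmol/kg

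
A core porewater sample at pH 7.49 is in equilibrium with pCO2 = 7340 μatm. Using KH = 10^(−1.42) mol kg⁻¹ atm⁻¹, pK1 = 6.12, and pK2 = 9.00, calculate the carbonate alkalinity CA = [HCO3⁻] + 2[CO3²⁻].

[CO2*] = KH · pCO2 = 10^(−1.42) × 7340×10^-6 = 2.791×10^-4 mol/kg
α₀ = 1/(1 + K1/[H⁺] + K1K2/[H⁺]²) = 1/(1 + 10^+1.37 + 10^-0.14) = 0.03974
DIC = [CO2*]/α₀ = 2.791×10^-4 / 0.03974 = 7.023 mmol/kg
CA = (α₁ + 2α₂)·DIC = (0.9315 + 2×0.02879) × 7.023 = 6.95 mmol/kg

CA = 6.95 mmol/kg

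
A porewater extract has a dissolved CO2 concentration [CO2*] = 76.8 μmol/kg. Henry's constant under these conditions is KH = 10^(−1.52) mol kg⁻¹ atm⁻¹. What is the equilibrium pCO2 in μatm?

pCO2 = 2540 μatm

KH = 10^(−1.52) = 3.020×10^-2 mol kg⁻¹ atm⁻¹
pCO2 = [CO2*]/KH = 76.8×10^-6 / 3.020×10^-2 = 2.54×10^-3 atm = 2540 μatm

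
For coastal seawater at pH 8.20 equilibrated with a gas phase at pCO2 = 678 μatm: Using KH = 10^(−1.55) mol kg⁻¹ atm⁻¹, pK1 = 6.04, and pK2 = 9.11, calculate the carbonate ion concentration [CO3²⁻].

[CO3²⁻] = 0.340 mmol/kg

[CO2*] = KH · pCO2 = 10^(−1.55) × 678×10^-6 = 1.911×10^-5 mol/kg
α₀ = 1/(1 + K1/[H⁺] + K1K2/[H⁺]²) = 1/(1 + 10^+2.16 + 10^+1.25) = 0.006123
DIC = [CO2*]/α₀ = 1.911×10^-5 / 0.006123 = 3.121 mmol/kg
[CO3²⁻] = α₂·DIC; α₂ = 0.1089, so [CO3²⁻] = 0.1089 × 3.121 = 0.340 mmol/kg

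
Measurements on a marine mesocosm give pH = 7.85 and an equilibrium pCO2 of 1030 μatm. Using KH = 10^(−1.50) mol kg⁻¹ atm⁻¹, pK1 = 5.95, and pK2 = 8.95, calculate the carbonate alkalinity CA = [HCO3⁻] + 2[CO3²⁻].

CA = 3.00 mmol/kg

[CO2*] = KH · pCO2 = 10^(−1.50) × 1030×10^-6 = 3.257×10^-5 mol/kg
α₀ = 1/(1 + K1/[H⁺] + K1K2/[H⁺]²) = 1/(1 + 10^+1.90 + 10^+0.80) = 0.01153
DIC = [CO2*]/α₀ = 3.257×10^-5 / 0.01153 = 2.825 mmol/kg
CA = (α₁ + 2α₂)·DIC = (0.9157 + 2×0.07274) × 2.825 = 3.00 mmol/kg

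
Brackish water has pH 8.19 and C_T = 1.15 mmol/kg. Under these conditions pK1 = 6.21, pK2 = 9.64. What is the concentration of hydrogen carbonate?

α₁ = 1 / (1 + [H⁺]/K1 + K2/[H⁺]) = 1 / (1 + 10^-1.98 + 10^-1.45)
   = 1 / (1 + 0.010471 + 0.035481) = 1/1.0460 = 0.9561
[HCO3⁻] = α₁ × DIC = 0.9561 × 1.15 = 1.10 mmol/kg

[HCO3⁻] = 1.10 mmol/kg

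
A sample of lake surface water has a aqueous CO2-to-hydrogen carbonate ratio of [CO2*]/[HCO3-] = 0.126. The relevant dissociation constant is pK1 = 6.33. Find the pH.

From K1 = [H⁺][HCO3-]/[CO2*]:  pH = pK1 − log₁₀([CO2*]/[HCO3-])
log₁₀(0.126) = -0.900
pH = 6.33 − (-0.900) = 7.23

pH = 7.23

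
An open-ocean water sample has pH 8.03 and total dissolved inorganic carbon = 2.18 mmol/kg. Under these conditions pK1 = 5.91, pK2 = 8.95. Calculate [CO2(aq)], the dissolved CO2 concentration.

[CO2*] = 14.7 μmol/kg

α₀ = 1 / (1 + K1/[H⁺] + K1K2/[H⁺]²) = 1 / (1 + 10^+2.12 + 10^+1.20)
   = 1 / (1 + 131.83 + 15.849) = 1/148.67 = 0.006726
[CO2*] = α₀ × DIC = 0.006726 × 2.18 = 0.0147 mmol/kg = 14.7 μmol/kg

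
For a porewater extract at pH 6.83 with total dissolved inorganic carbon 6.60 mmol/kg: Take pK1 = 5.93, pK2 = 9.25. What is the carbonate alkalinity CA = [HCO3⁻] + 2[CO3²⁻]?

CA = [HCO3⁻] + 2[CO3²⁻] = (α₁ + 2α₂)·DIC
At pH 6.83: [H⁺]/K1 = 10^-0.90 = 0.12589, K2/[H⁺] = 10^-2.42 = 0.0038019
α₁ = 1/(1 + 0.12589 + 0.0038019) = 1/1.1297 = 0.8852; α₂ = α₁·K2/[H⁺] = 0.003365
α₁ + 2α₂ = 0.8919
CA = 0.8919 × 6.60 = 5.89 mmol/kg

CA = 5.89 mmol/kg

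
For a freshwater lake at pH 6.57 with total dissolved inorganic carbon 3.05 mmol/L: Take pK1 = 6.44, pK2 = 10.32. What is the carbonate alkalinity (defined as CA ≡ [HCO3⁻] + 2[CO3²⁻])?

CA = 1.75 mmol/L

CA = [HCO3⁻] + 2[CO3²⁻] = (α₁ + 2α₂)·DIC
At pH 6.57: [H⁺]/K1 = 10^-0.13 = 0.74131, K2/[H⁺] = 10^-3.75 = 0.00017783
α₁ = 1/(1 + 0.74131 + 0.00017783) = 1/1.7415 = 0.5742; α₂ = α₁·K2/[H⁺] = 0.0001021
α₁ + 2α₂ = 0.5744
CA = 0.5744 × 3.05 = 1.75 mmol/L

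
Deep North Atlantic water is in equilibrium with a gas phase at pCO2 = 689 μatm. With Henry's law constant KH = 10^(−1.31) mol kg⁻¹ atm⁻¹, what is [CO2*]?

KH = 10^(−1.31) = 4.898×10^-2 mol kg⁻¹ atm⁻¹
[CO2*] = KH · pCO2 = 4.898×10^-2 × 689×10^-6 atm = 3.37×10^-5 mol/kg

[CO2*] = 33.7 μmol/kg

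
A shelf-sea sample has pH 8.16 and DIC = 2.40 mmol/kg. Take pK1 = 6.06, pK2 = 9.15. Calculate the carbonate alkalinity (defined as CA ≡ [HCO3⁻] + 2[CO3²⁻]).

CA = 2.60 mmol/kg

CA = [HCO3⁻] + 2[CO3²⁻] = (α₁ + 2α₂)·DIC
At pH 8.16: [H⁺]/K1 = 10^-2.10 = 0.0079433, K2/[H⁺] = 10^-0.99 = 0.10233
α₁ = 1/(1 + 0.0079433 + 0.10233) = 1/1.1103 = 0.9007; α₂ = α₁·K2/[H⁺] = 0.09217
α₁ + 2α₂ = 1.0850
CA = 1.0850 × 2.40 = 2.60 mmol/kg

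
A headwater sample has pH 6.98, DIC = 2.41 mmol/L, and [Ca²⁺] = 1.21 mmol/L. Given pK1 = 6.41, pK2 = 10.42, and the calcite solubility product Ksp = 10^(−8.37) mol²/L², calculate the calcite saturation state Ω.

Ω = 0.196

α₂ = 1 / (1 + [H⁺]/K2 + [H⁺]²/(K1K2)) = 1 / (1 + 10^+3.44 + 10^+2.87)
   = 1 / (1 + 2754.2 + 741.31) = 1/3496.5 = 0.0002860
[CO3²⁻] = α₂ × DIC = 0.0002860 × 2.41 = 0.0006893 mmol/L = 0.6893 μmol/L
Ksp = 10^(−8.37) = 4.266×10^-9
Ω = [Ca²⁺][CO3²⁻]/Ksp = (1.21×10^-3)(6.893×10^-7) / 4.266×10^-9 = 0.196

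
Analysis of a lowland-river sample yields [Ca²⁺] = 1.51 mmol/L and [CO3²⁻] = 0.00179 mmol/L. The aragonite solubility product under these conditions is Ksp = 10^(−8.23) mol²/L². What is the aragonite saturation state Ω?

Ksp = 10^(−8.23) = 5.888×10^-9
Ω = [Ca²⁺][CO3²⁻]/Ksp = (1.51×10^-3)(0.00179×10^-3) / 5.888×10^-9 = 0.459

Ω = 0.459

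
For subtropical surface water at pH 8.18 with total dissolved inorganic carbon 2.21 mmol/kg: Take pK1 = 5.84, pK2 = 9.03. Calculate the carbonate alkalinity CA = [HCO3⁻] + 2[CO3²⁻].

CA = [HCO3⁻] + 2[CO3²⁻] = (α₁ + 2α₂)·DIC
At pH 8.18: [H⁺]/K1 = 10^-2.34 = 0.0045709, K2/[H⁺] = 10^-0.85 = 0.14125
α₁ = 1/(1 + 0.0045709 + 0.14125) = 1/1.1458 = 0.8727; α₂ = α₁·K2/[H⁺] = 0.1233
α₁ + 2α₂ = 1.1193
CA = 1.1193 × 2.21 = 2.47 mmol/kg

CA = 2.47 mmol/kg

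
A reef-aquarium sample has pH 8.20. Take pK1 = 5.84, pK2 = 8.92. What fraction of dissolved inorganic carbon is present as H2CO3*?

α₀ = 0.00365

α₀ = 1 / (1 + K1/[H⁺] + K1K2/[H⁺]²) = 1 / (1 + 10^+2.36 + 10^+1.64)
   = 1 / (1 + 229.09 + 43.652) = 1/273.74 = 0.003653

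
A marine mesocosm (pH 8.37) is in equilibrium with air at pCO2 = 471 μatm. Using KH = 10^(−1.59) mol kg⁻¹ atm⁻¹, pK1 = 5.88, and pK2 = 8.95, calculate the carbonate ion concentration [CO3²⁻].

[CO2*] = KH · pCO2 = 10^(−1.59) × 471×10^-6 = 1.211×10^-5 mol/kg
α₀ = 1/(1 + K1/[H⁺] + K1K2/[H⁺]²) = 1/(1 + 10^+2.49 + 10^+1.91) = 0.002556
DIC = [CO2*]/α₀ = 1.211×10^-5 / 0.002556 = 4.737 mmol/kg
[CO3²⁻] = α₂·DIC; α₂ = 0.2077, so [CO3²⁻] = 0.2077 × 4.737 = 0.984 mmol/kg

[CO3²⁻] = 0.984 mmol/kg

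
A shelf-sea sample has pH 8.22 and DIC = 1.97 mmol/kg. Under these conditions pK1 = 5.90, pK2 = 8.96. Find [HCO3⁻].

α₁ = 1 / (1 + [H⁺]/K1 + K2/[H⁺]) = 1 / (1 + 10^-2.32 + 10^-0.74)
   = 1 / (1 + 0.0047863 + 0.18197) = 1/1.1868 = 0.8426
[HCO3⁻] = α₁ × DIC = 0.8426 × 1.97 = 1.66 mmol/kg

[HCO3⁻] = 1.66 mmol/kg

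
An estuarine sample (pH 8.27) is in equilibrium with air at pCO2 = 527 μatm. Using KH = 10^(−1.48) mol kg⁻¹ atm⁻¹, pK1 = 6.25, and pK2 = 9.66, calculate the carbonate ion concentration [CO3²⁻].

[CO3²⁻] = 0.0744 mmol/kg

[CO2*] = KH · pCO2 = 10^(−1.48) × 527×10^-6 = 1.745×10^-5 mol/kg
α₀ = 1/(1 + K1/[H⁺] + K1K2/[H⁺]²) = 1/(1 + 10^+2.02 + 10^+0.63) = 0.009093
DIC = [CO2*]/α₀ = 1.745×10^-5 / 0.009093 = 1.919 mmol/kg
[CO3²⁻] = α₂·DIC; α₂ = 0.03879, so [CO3²⁻] = 0.03879 × 1.919 = 0.0744 mmol/kg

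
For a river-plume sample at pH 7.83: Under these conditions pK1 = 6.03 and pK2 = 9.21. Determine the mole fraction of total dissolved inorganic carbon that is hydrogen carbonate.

α₁ = 0.946

α₁ = 1 / (1 + [H⁺]/K1 + K2/[H⁺]) = 1 / (1 + 10^-1.80 + 10^-1.38)
   = 1 / (1 + 0.015849 + 0.041687) = 1/1.0575 = 0.9456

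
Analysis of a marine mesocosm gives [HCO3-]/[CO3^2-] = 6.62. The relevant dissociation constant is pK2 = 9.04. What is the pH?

pH = 8.22

From K2 = [H⁺][CO3^2-]/[HCO3-]:  pH = pK2 − log₁₀([HCO3-]/[CO3^2-])
log₁₀(6.62) = +0.821
pH = 9.04 − (+0.821) = 8.22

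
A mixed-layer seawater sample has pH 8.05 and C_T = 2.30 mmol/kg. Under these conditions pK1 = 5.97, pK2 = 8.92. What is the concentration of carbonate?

α₂ = 1 / (1 + [H⁺]/K2 + [H⁺]²/(K1K2)) = 1 / (1 + 10^+0.87 + 10^-1.21)
   = 1 / (1 + 7.4131 + 0.061660) = 1/8.4748 = 0.1180
[CO3²⁻] = α₂ × DIC = 0.1180 × 2.30 = 0.271 mmol/kg

[CO3²⁻] = 0.271 mmol/kg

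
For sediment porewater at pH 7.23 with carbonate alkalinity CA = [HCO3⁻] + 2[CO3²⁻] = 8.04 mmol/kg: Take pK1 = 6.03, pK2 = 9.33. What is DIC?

CA = [HCO3⁻] + 2[CO3²⁻] = (α₁ + 2α₂)·DIC
At pH 7.23: [H⁺]/K1 = 10^-1.20 = 0.063096, K2/[H⁺] = 10^-2.10 = 0.0079433
α₁ = 1/(1 + 0.063096 + 0.0079433) = 1/1.0710 = 0.9337; α₂ = α₁·K2/[H⁺] = 0.007416
α₁ + 2α₂ = 0.9485
DIC = CA / (α₁ + 2α₂) = 8.04 / 0.9485 = 8.48 mmol/kg

DIC = 8.48 mmol/kg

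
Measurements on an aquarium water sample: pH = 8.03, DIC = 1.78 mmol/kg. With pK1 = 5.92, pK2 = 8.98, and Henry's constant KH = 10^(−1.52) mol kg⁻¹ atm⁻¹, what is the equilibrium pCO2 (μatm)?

pCO2 = 409 μatm

α₀ = 1 / (1 + K1/[H⁺] + K1K2/[H⁺]²) = 1 / (1 + 10^+2.11 + 10^+1.16)
   = 1 / (1 + 128.82 + 14.454) = 1/144.28 = 0.006931
[CO2*] = α₀ × DIC = 0.006931 × 1.78 = 0.01234 mmol/kg = 12.34 μmol/kg
pCO2 = [CO2*]/KH = 1.234×10^-5 / 3.020×10^-2 = 409 μatm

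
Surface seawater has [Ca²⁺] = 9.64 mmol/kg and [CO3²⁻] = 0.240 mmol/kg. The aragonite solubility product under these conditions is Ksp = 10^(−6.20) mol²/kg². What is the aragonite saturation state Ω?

Ksp = 10^(−6.20) = 6.310×10^-7
Ω = [Ca²⁺][CO3²⁻]/Ksp = (9.64×10^-3)(0.240×10^-3) / 6.310×10^-7 = 3.67

Ω = 3.67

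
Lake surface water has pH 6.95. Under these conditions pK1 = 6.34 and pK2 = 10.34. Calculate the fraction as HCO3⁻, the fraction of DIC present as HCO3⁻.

α₁ = 0.803

α₁ = 1 / (1 + [H⁺]/K1 + K2/[H⁺]) = 1 / (1 + 10^-0.61 + 10^-3.39)
   = 1 / (1 + 0.24547 + 0.00040738) = 1/1.2459 = 0.8026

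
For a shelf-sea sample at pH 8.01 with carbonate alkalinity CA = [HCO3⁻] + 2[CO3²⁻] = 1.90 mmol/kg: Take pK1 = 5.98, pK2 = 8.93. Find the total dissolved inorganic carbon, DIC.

DIC = 1.73 mmol/kg

CA = [HCO3⁻] + 2[CO3²⁻] = (α₁ + 2α₂)·DIC
At pH 8.01: [H⁺]/K1 = 10^-2.03 = 0.0093325, K2/[H⁺] = 10^-0.92 = 0.12023
α₁ = 1/(1 + 0.0093325 + 0.12023) = 1/1.1296 = 0.8853; α₂ = α₁·K2/[H⁺] = 0.1064
α₁ + 2α₂ = 1.0982
DIC = CA / (α₁ + 2α₂) = 1.90 / 1.0982 = 1.73 mmol/kg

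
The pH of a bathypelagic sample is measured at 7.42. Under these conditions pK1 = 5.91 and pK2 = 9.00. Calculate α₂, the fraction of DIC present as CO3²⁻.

α₂ = 1 / (1 + [H⁺]/K2 + [H⁺]²/(K1K2)) = 1 / (1 + 10^+1.58 + 10^+0.07)
   = 1 / (1 + 38.019 + 1.1749) = 1/40.194 = 0.02488

α₂ = 0.0249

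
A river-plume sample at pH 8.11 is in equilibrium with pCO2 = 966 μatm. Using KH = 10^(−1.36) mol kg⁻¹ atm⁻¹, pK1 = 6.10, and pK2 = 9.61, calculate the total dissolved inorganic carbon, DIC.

[CO2*] = KH · pCO2 = 10^(−1.36) × 966×10^-6 = 4.217×10^-5 mol/kg
α₀ = 1/(1 + K1/[H⁺] + K1K2/[H⁺]²) = 1/(1 + 10^+2.01 + 10^+0.51) = 0.009384
DIC = [CO2*]/α₀ = 4.217×10^-5 / 0.009384 = 4.49 mmol/kg

DIC = 4.49 mmol/kg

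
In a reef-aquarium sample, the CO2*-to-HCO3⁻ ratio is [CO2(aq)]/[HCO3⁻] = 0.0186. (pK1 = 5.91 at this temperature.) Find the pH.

pH = 7.64

From K1 = [H⁺][HCO3⁻]/[CO2(aq)]:  pH = pK1 − log₁₀([CO2(aq)]/[HCO3⁻])
log₁₀(0.0186) = -1.730
pH = 5.91 − (-1.730) = 7.64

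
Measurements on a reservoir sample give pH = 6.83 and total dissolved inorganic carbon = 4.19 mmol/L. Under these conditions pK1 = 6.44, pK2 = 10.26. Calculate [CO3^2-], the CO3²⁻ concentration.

[CO3²⁻] = 1.11 μmol/L

α₂ = 1 / (1 + [H⁺]/K2 + [H⁺]²/(K1K2)) = 1 / (1 + 10^+3.43 + 10^+3.04)
   = 1 / (1 + 2691.5 + 1096.5) = 1/3789.0 = 0.0002639
[CO3²⁻] = α₂ × DIC = 0.0002639 × 4.19 = 0.00111 mmol/L = 1.11 μmol/L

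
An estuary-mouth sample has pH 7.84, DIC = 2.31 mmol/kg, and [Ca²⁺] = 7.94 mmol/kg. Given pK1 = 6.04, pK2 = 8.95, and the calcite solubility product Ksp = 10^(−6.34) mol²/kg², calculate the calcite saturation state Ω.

α₂ = 1 / (1 + [H⁺]/K2 + [H⁺]²/(K1K2)) = 1 / (1 + 10^+1.11 + 10^-0.69)
   = 1 / (1 + 12.882 + 0.20417) = 1/14.087 = 0.07099
[CO3²⁻] = α₂ × DIC = 0.07099 × 2.31 = 0.1640 mmol/kg
Ksp = 10^(−6.34) = 4.571×10^-7
Ω = [Ca²⁺][CO3²⁻]/Ksp = (7.94×10^-3)(1.640×10^-4) / 4.571×10^-7 = 2.85

Ω = 2.85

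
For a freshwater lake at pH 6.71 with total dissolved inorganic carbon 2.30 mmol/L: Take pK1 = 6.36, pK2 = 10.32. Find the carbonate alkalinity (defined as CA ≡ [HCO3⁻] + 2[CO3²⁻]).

CA = 1.59 mmol/L

CA = [HCO3⁻] + 2[CO3²⁻] = (α₁ + 2α₂)·DIC
At pH 6.71: [H⁺]/K1 = 10^-0.35 = 0.44668, K2/[H⁺] = 10^-3.61 = 0.00024547
α₁ = 1/(1 + 0.44668 + 0.00024547) = 1/1.4469 = 0.6911; α₂ = α₁·K2/[H⁺] = 0.0001696
α₁ + 2α₂ = 0.6915
CA = 0.6915 × 2.30 = 1.59 mmol/L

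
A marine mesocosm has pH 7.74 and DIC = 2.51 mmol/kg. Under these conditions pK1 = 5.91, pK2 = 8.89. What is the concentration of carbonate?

[CO3²⁻] = 0.164 mmol/kg

α₂ = 1 / (1 + [H⁺]/K2 + [H⁺]²/(K1K2)) = 1 / (1 + 10^+1.15 + 10^-0.68)
   = 1 / (1 + 14.125 + 0.20893) = 1/15.334 = 0.06521
[CO3²⁻] = α₂ × DIC = 0.06521 × 2.51 = 0.164 mmol/kg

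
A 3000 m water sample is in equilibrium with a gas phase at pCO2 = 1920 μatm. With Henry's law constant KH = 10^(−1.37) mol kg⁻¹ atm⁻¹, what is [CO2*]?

[CO2*] = 81.9 μmol/kg

KH = 10^(−1.37) = 4.266×10^-2 mol kg⁻¹ atm⁻¹
[CO2*] = KH · pCO2 = 4.266×10^-2 × 1920×10^-6 atm = 8.19×10^-5 mol/kg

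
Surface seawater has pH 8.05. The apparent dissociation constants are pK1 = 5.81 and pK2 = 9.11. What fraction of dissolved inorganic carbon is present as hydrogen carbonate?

α₁ = 1 / (1 + [H⁺]/K1 + K2/[H⁺]) = 1 / (1 + 10^-2.24 + 10^-1.06)
   = 1 / (1 + 0.0057544 + 0.087096) = 1/1.0929 = 0.9150

α₁ = 0.915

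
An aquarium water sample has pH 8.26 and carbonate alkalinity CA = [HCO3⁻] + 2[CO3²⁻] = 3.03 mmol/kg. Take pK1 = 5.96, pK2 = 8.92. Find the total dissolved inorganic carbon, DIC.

DIC = 2.58 mmol/kg

CA = [HCO3⁻] + 2[CO3²⁻] = (α₁ + 2α₂)·DIC
At pH 8.26: [H⁺]/K1 = 10^-2.30 = 0.0050119, K2/[H⁺] = 10^-0.66 = 0.21878
α₁ = 1/(1 + 0.0050119 + 0.21878) = 1/1.2238 = 0.8171; α₂ = α₁·K2/[H⁺] = 0.1788
α₁ + 2α₂ = 1.1747
DIC = CA / (α₁ + 2α₂) = 3.03 / 1.1747 = 2.58 mmol/kg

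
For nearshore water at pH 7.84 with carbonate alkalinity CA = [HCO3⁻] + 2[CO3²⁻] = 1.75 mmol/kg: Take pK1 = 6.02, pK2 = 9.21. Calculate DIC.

DIC = 1.71 mmol/kg

CA = [HCO3⁻] + 2[CO3²⁻] = (α₁ + 2α₂)·DIC
At pH 7.84: [H⁺]/K1 = 10^-1.82 = 0.015136, K2/[H⁺] = 10^-1.37 = 0.042658
α₁ = 1/(1 + 0.015136 + 0.042658) = 1/1.0578 = 0.9454; α₂ = α₁·K2/[H⁺] = 0.04033
α₁ + 2α₂ = 1.0260
DIC = CA / (α₁ + 2α₂) = 1.75 / 1.0260 = 1.71 mmol/kg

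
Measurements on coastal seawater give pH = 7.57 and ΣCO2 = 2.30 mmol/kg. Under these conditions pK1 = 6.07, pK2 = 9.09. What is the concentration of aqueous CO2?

[CO2*] = 0.0685 mmol/kg

α₀ = 1 / (1 + K1/[H⁺] + K1K2/[H⁺]²) = 1 / (1 + 10^+1.50 + 10^-0.02)
   = 1 / (1 + 31.623 + 0.95499) = 1/33.578 = 0.02978
[CO2*] = α₀ × DIC = 0.02978 × 2.30 = 0.0685 mmol/kg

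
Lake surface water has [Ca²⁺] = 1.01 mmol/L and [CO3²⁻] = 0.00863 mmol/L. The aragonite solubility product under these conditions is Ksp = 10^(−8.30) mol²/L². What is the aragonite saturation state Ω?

Ω = 1.74

Ksp = 10^(−8.30) = 5.012×10^-9
Ω = [Ca²⁺][CO3²⁻]/Ksp = (1.01×10^-3)(0.00863×10^-3) / 5.012×10^-9 = 1.74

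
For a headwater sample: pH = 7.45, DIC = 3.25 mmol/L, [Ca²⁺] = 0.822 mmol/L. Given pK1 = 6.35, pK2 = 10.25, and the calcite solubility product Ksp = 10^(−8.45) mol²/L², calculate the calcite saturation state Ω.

Ω = 1.10

α₂ = 1 / (1 + [H⁺]/K2 + [H⁺]²/(K1K2)) = 1 / (1 + 10^+2.80 + 10^+1.70)
   = 1 / (1 + 630.96 + 50.119) = 1/682.08 = 0.001466
[CO3²⁻] = α₂ × DIC = 0.001466 × 3.25 = 0.004765 mmol/L = 4.765 μmol/L
Ksp = 10^(−8.45) = 3.548×10^-9
Ω = [Ca²⁺][CO3²⁻]/Ksp = (0.822×10^-3)(4.765×10^-6) / 3.548×10^-9 = 1.10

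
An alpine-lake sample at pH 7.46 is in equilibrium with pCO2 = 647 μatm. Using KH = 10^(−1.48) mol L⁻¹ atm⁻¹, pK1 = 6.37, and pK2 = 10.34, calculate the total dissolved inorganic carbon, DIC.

DIC = 0.285 mmol/L

[CO2*] = KH · pCO2 = 10^(−1.48) × 647×10^-6 = 2.142×10^-5 mol/L
α₀ = 1/(1 + K1/[H⁺] + K1K2/[H⁺]²) = 1/(1 + 10^+1.09 + 10^-1.79) = 0.07508
DIC = [CO2*]/α₀ = 2.142×10^-5 / 0.07508 = 0.285 mmol/L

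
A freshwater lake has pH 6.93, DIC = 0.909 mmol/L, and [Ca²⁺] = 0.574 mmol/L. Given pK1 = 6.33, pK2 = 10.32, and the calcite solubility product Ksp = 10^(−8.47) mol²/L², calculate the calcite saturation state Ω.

Ω = 0.0501

α₂ = 1 / (1 + [H⁺]/K2 + [H⁺]²/(K1K2)) = 1 / (1 + 10^+3.39 + 10^+2.79)
   = 1 / (1 + 2454.7 + 616.60) = 1/3072.3 = 0.0003255
[CO3²⁻] = α₂ × DIC = 0.0003255 × 0.909 = 0.0002959 mmol/L = 0.2959 μmol/L
Ksp = 10^(−8.47) = 3.388×10^-9
Ω = [Ca²⁺][CO3²⁻]/Ksp = (0.574×10^-3)(2.959×10^-7) / 3.388×10^-9 = 0.0501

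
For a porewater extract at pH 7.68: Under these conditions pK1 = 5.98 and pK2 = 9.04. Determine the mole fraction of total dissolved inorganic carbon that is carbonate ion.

α₂ = 0.0410

α₂ = 1 / (1 + [H⁺]/K2 + [H⁺]²/(K1K2)) = 1 / (1 + 10^+1.36 + 10^-0.34)
   = 1 / (1 + 22.909 + 0.45709) = 1/24.366 = 0.04104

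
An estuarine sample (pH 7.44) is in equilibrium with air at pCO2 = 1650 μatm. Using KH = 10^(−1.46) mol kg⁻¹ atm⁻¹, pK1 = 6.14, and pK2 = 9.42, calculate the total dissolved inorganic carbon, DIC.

DIC = 1.21 mmol/kg

[CO2*] = KH · pCO2 = 10^(−1.46) × 1650×10^-6 = 5.721×10^-5 mol/kg
α₀ = 1/(1 + K1/[H⁺] + K1K2/[H⁺]²) = 1/(1 + 10^+1.30 + 10^-0.68) = 0.04726
DIC = [CO2*]/α₀ = 5.721×10^-5 / 0.04726 = 1.21 mmol/kg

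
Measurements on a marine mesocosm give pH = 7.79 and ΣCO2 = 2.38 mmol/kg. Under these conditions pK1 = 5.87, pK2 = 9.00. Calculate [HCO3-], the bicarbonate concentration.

[HCO3⁻] = 2.22 mmol/kg

α₁ = 1 / (1 + [H⁺]/K1 + K2/[H⁺]) = 1 / (1 + 10^-1.92 + 10^-1.21)
   = 1 / (1 + 0.012023 + 0.061660) = 1/1.0737 = 0.9314
[HCO3⁻] = α₁ × DIC = 0.9314 × 2.38 = 2.22 mmol/kg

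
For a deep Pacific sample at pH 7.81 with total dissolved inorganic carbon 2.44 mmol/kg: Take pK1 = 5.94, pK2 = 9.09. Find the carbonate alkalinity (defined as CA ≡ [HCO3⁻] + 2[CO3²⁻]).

CA = 2.53 mmol/kg

CA = [HCO3⁻] + 2[CO3²⁻] = (α₁ + 2α₂)·DIC
At pH 7.81: [H⁺]/K1 = 10^-1.87 = 0.013490, K2/[H⁺] = 10^-1.28 = 0.052481
α₁ = 1/(1 + 0.013490 + 0.052481) = 1/1.0660 = 0.9381; α₂ = α₁·K2/[H⁺] = 0.04923
α₁ + 2α₂ = 1.0366
CA = 1.0366 × 2.44 = 2.53 mmol/kg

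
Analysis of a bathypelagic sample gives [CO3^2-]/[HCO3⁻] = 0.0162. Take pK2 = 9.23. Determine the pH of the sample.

pH = 7.44

From K2 = [H⁺][CO3^2-]/[HCO3⁻]:  pH = pK2 + log₁₀([CO3^2-]/[HCO3⁻])
log₁₀(0.0162) = -1.790
pH = 9.23 + (-1.790) = 7.44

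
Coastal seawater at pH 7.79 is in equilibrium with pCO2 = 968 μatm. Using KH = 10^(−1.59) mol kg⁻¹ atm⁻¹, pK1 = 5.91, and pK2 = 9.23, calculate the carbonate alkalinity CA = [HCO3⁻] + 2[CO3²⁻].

[CO2*] = KH · pCO2 = 10^(−1.59) × 968×10^-6 = 2.488×10^-5 mol/kg
α₀ = 1/(1 + K1/[H⁺] + K1K2/[H⁺]²) = 1/(1 + 10^+1.88 + 10^+0.44) = 0.01256
DIC = [CO2*]/α₀ = 2.488×10^-5 / 0.01256 = 1.981 mmol/kg
CA = (α₁ + 2α₂)·DIC = (0.9528 + 2×0.03460) × 1.981 = 2.02 mmol/kg

CA = 2.02 mmol/kg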